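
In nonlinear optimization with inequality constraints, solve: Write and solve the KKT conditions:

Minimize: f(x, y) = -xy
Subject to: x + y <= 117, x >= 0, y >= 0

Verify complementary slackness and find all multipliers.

Problem: min -xy s.t. x + y <= 117 (multiplier lambda), x >= 0 (mu_x), y >= 0 (mu_y)
KKT stationarity: -y + lambda - mu_x = 0, -x + lambda - mu_y = 0, with lambda, mu_x, mu_y >= 0
Complementary slackness: lambda*(x + y - 117) = 0, mu_x*x = 0, mu_y*y = 0
If lambda = 0: y = -mu_x <= 0 and x = -mu_y <= 0 force x = y = 0 with f = 0; but x = y = 117/2 is feasible with f = -13689/4 < 0, so this is not the minimum. Hence lambda > 0 and x + y = 117.
Try x > 0, y > 0 (so mu_x = mu_y = 0): y = lambda, x = lambda => x = y = lambda
x + y = 117 => 2*lambda = 117 => lambda = 117/2
x* = y* = 117/2 > 0, consistent with mu_x = mu_y = 0.
(Any feasible point with x = 0 or y = 0 has f = 0 > -13689/4, so the minimum is not on those boundaries.)
min(-xy) = -13689/4 (i.e. max xy = 13689/4)
Multipliers: lambda = 117/2, mu_x = 0, mu_y = 0
Complementary slackness: lambda*(x + y - 117) = 117/2*(117/2 + 117/2 - 117) = 0, mu_x*x = 0*117/2 = 0, mu_y*y = 0*117/2 = 0. Satisfied.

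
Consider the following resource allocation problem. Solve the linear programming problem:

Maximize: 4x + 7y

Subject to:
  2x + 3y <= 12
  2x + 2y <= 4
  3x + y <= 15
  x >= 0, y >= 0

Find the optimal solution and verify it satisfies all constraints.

Feasible vertices: (0, 0), (0, 2), (2, 0)
Objective 4x + 7y at each vertex:
  (0, 0): 0
  (0, 2): 14
  (2, 0): 8
Maximum is 14 at (0, 2).
Verify constraints at (x, y) = (0, 2):
  2*0 + 3*2 = 6 <= 12
  2*0 + 2*2 = 4 <= 4 (active)
  3*0 + 1*2 = 2 <= 15
  x = 0 >= 0, y = 2 >= 0. All constraints satisfied.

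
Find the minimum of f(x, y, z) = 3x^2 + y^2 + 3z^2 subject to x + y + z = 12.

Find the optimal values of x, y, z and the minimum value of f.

Using Lagrange multipliers on f = 3x^2 + y^2 + 3z^2 with constraint x + y + z = 12:
Conditions: 2*3*x = lambda, 2*1*y = lambda, 2*3*z = lambda
So x = lambda/6, y = lambda/2, z = lambda/6
Substituting into constraint: lambda * (5/6) = 12
lambda = 72/5
x = 12/5, y = 36/5, z = 12/5
Minimum value = 432/5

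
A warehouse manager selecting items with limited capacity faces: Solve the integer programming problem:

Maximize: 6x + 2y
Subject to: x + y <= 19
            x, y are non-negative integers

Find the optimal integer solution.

Objective: 6x + 2y, constraint: x + y <= 19
Coefficient of x is 6 >= coefficient of y is 2, so allocate the entire budget to x.
Optimal: x = 19, y = 0, value = 114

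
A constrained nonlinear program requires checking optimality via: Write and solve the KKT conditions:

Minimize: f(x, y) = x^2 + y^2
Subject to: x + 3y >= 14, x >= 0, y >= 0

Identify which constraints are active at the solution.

KKT conditions for min x^2 + y^2 s.t. 1x + 3y >= 14, x >= 0, y >= 0:
Stationarity: 2x = mu*1 + mu_x, 2y = mu*3 + mu_y, with mu, mu_x, mu_y >= 0
Complementary slackness: mu*(x + 3y - 14) = 0, mu_x*x = 0, mu_y*y = 0
(0, 0) is infeasible (1*0 + 3*0 < 14), so if mu = 0 stationarity would force x = mu_x/2 >= 0, y = mu_y/2 >= 0 with mu_x*x = mu_y*y = 0, i.e. x = y = 0: contradiction. Hence mu > 0 and x + 3y = 14 is active.
Try x > 0, y > 0 (so mu_x = mu_y = 0): x = 1*mu/2, y = 3*mu/2
Substitute: 1*(1*mu/2) + 3*(3*mu/2) = 14
  mu*10/2 = 14 => mu = 14/5
x* = 7/5 > 0, y* = 21/5 > 0, consistent with mu_x = mu_y = 0.
f is convex and the constraints are linear, so this KKT point is the global minimum.
f* = 98/5
Active constraints: x + 3y >= 14 (holds with equality, mu = 14/5 > 0); x >= 0 and y >= 0 are inactive (mu_x = mu_y = 0).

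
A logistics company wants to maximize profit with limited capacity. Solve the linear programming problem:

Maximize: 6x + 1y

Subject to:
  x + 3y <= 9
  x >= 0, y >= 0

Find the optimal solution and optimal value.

The feasible region has vertices at [(0, 0), (9, 0), (0, 3)].
Checking objective 6x + 1y at each vertex:
  (0, 0): 6*0 + 1*0 = 0
  (9, 0): 6*9 + 1*0 = 54
  (0, 3): 6*0 + 1*3 = 3
Maximum is 54 at (9, 0).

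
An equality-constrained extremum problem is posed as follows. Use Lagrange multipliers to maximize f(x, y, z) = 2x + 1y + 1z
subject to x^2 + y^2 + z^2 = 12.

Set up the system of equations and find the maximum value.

Lagrange conditions: 2 = 2*lambda*x, 1 = 2*lambda*y, 1 = 2*lambda*z
So x:2 = y:1 = z:1, i.e. x = 2t, y = 1t, z = 1t
Constraint: t^2*(2^2 + 1^2 + 1^2) = 12
  t^2 * 6 = 12  =>  t = sqrt(2)
Maximum = 2*2t + 1*1t + 1*1t = 6*sqrt(2) = sqrt(72)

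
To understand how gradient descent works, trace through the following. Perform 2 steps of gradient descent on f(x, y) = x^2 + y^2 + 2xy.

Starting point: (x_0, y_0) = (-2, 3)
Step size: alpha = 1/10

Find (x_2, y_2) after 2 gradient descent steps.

f(x,y) = x^2 + y^2 + 2xy
grad_x = 2x + 2y, grad_y = 2y + 2x
Step 1: grad = (2, 2), (-11/5, 14/5)
Step 2: grad = (6/5, 6/5), (-58/25, 67/25)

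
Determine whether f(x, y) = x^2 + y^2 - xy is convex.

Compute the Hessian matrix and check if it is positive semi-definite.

f(x,y) = x^2 + y^2 - xy
Hessian H = [[2, -1], [-1, 2]]
trace(H) = 4, det(H) = 3
Eigenvalues: (4 +/- sqrt(4)) / 2 = 3, 1
Since both eigenvalues > 0, f is convex.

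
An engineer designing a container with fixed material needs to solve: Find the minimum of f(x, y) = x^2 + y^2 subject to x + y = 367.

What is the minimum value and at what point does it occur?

Substitute y = 367 - x into f(x,y) = x^2 + y^2:
g(x) = x^2 + (367 - x)^2 = 2x^2 - 734x + 134689
g'(x) = 4x - 734 = 0  =>  x = 367/2
y = 367 - 367/2 = 367/2
Minimum value = (367/2)^2 + (367/2)^2 = 134689/2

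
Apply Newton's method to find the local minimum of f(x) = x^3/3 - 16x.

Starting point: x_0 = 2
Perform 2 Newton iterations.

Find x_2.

f(x) = x^3/3 - 16x
f'(x) = x^2 - 16, f''(x) = 2x
Newton update: x_{n+1} = x_n - (x_n^2 - 16)/(2*x_n)
Step 1: x_0 = 2, f'=-12, f''=4, x_1 = 5
Step 2: x_1 = 5, f'=9, f''=10, x_2 = 41/10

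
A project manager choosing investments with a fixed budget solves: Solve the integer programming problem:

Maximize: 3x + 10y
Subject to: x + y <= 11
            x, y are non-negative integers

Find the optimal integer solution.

Objective: 3x + 10y, constraint: x + y <= 11
Coefficient of y is 10 > coefficient of x is 3, so allocate the entire budget to y.
Optimal: x = 0, y = 11, value = 110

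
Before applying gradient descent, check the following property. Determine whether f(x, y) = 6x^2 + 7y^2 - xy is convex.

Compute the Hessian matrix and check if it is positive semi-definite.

f(x,y) = 6x^2 + 7y^2 - xy
Hessian H = [[12, -1], [-1, 14]]
trace(H) = 26, det(H) = 167
Eigenvalues: (26 +/- sqrt(8)) / 2 = 14.41, 11.59
Since both eigenvalues > 0, f is convex.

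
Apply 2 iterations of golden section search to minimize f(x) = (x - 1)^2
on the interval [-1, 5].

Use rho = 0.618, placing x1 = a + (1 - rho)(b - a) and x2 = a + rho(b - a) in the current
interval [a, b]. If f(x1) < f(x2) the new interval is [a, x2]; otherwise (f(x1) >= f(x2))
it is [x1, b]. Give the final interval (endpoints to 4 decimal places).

Golden section search for min of f(x) = (x - 1)^2 on [-1, 5].
Each step: x1 = a + (1 - rho)(b - a), x2 = a + rho(b - a); if f(x1) < f(x2) keep [a, x2], otherwise keep [x1, b].
Step 1: [-1.0000, 5.0000], x1=1.2920 (f=0.0853), x2=2.7080 (f=2.9173); f(x1) < f(x2) => keep [-1.0000, 2.7080]
Step 2: [-1.0000, 2.7080], x1=0.4165 (f=0.3405), x2=1.2915 (f=0.0850); f(x1) > f(x2) => keep [0.4165, 2.7080]
Final interval: [0.4165, 2.7080]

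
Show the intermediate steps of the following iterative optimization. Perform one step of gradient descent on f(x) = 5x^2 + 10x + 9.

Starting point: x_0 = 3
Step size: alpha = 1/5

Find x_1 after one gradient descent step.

f(x) = 5x^2 + 10x + 9
f'(x) = 10x + 10
f'(3) = 10*3 + (10) = 40
x_1 = x_0 - alpha * f'(x_0) = 3 - 1/5 * 40 = -5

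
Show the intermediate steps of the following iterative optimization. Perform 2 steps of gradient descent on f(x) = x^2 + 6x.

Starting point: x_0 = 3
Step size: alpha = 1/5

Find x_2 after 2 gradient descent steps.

f(x) = x^2 + 6x, f'(x) = 2x + (6)
Step 1: f'(3) = 12, x_1 = 3 - 1/5 * 12 = 3/5
Step 2: f'(3/5) = 36/5, x_2 = 3/5 - 1/5 * 36/5 = -21/25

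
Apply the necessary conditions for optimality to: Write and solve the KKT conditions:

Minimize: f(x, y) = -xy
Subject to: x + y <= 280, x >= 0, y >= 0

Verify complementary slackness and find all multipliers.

Problem: min -xy s.t. x + y <= 280 (multiplier lambda), x >= 0 (mu_x), y >= 0 (mu_y)
KKT stationarity: -y + lambda - mu_x = 0, -x + lambda - mu_y = 0, with lambda, mu_x, mu_y >= 0
Complementary slackness: lambda*(x + y - 280) = 0, mu_x*x = 0, mu_y*y = 0
If lambda = 0: y = -mu_x <= 0 and x = -mu_y <= 0 force x = y = 0 with f = 0; but x = y = 140 is feasible with f = -19600 < 0, so this is not the minimum. Hence lambda > 0 and x + y = 280.
Try x > 0, y > 0 (so mu_x = mu_y = 0): y = lambda, x = lambda => x = y = lambda
x + y = 280 => 2*lambda = 280 => lambda = 140
x* = y* = 140 > 0, consistent with mu_x = mu_y = 0.
(Any feasible point with x = 0 or y = 0 has f = 0 > -19600, so the minimum is not on those boundaries.)
min(-xy) = -19600 (i.e. max xy = 19600)
Multipliers: lambda = 140, mu_x = 0, mu_y = 0
Complementary slackness: lambda*(x + y - 280) = 140*(140 + 140 - 280) = 0, mu_x*x = 0*140 = 0, mu_y*y = 0*140 = 0. Satisfied.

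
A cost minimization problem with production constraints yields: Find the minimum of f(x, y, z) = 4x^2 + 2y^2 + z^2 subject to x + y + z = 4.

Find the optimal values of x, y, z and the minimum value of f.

Using Lagrange multipliers on f = 4x^2 + 2y^2 + z^2 with constraint x + y + z = 4:
Conditions: 2*4*x = lambda, 2*2*y = lambda, 2*1*z = lambda
So x = lambda/8, y = lambda/4, z = lambda/2
Substituting into constraint: lambda * (7/8) = 4
lambda = 32/7
x = 4/7, y = 8/7, z = 16/7
Minimum value = 64/7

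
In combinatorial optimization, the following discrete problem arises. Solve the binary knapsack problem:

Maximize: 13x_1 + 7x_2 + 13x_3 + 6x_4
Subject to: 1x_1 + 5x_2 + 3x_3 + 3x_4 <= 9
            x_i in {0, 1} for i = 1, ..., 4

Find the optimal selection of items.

Items: item 1 (v=13, w=1), item 2 (v=7, w=5), item 3 (v=13, w=3), item 4 (v=6, w=3)
Capacity: 9
Checking all 16 subsets (w = total weight, v = total value):
  {}: w = 0, v = 0
  {1}: w = 1, v = 13
  {2}: w = 5, v = 7
  {3}: w = 3, v = 13
  {4}: w = 3, v = 6
  {1, 2}: w = 6, v = 20
  {1, 3}: w = 4, v = 26
  {1, 4}: w = 4, v = 19
  {2, 3}: w = 8, v = 20
  {2, 4}: w = 8, v = 13
  {3, 4}: w = 6, v = 19
  {1, 2, 3}: w = 9, v = 33
  {1, 2, 4}: w = 9, v = 26
  {1, 3, 4}: w = 7, v = 32
  {2, 3, 4}: w = 11 > 9, infeasible
  {1, 2, 3, 4}: w = 12 > 9, infeasible
Best feasible subset: items [1, 2, 3]
Total weight: 9 <= 9, total value: 33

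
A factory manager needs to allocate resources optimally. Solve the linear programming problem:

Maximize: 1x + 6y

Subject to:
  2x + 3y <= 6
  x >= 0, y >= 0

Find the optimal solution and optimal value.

The feasible region has vertices at [(0, 0), (3, 0), (0, 2)].
Checking objective 1x + 6y at each vertex:
  (0, 0): 1*0 + 6*0 = 0
  (3, 0): 1*3 + 6*0 = 3
  (0, 2): 1*0 + 6*2 = 12
Maximum is 12 at (0, 2).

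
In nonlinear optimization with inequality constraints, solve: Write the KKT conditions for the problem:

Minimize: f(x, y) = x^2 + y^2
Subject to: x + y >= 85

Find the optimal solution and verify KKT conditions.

KKT conditions for min x^2 + y^2 s.t. x + y >= 85:
Stationarity: 2x = mu, 2y = mu
So x = y = mu/2.
Complementary slackness: mu*(x + y - 85) = 0
Primal feasibility: x + y >= 85; dual feasibility: mu >= 0
If mu = 0 then x = y = 0, but 0 + 0 < 85 is infeasible, so the constraint is active.
Constraint active: x + y = 2*(mu/2) = 85 => mu = 85
x = y = 85/2, f = 7225/2
Verify: stationarity 2*(85/2) = 85 = mu; primal 85/2 + 85/2 = 85 >= 85; dual mu = 85 >= 0; complementary slackness 85*(85 - 85) = 0. All KKT conditions hold.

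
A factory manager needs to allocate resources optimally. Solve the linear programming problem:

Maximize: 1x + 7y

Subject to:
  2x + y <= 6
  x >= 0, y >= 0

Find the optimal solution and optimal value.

The feasible region has vertices at [(0, 0), (3, 0), (0, 6)].
Checking objective 1x + 7y at each vertex:
  (0, 0): 1*0 + 7*0 = 0
  (3, 0): 1*3 + 7*0 = 3
  (0, 6): 1*0 + 7*6 = 42
Maximum is 42 at (0, 6).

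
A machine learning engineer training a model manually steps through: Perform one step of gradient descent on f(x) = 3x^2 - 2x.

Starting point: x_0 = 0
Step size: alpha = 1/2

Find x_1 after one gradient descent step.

f(x) = 3x^2 - 2x
f'(x) = 6x - 2
f'(0) = 6*0 + (-2) = -2
x_1 = x_0 - alpha * f'(x_0) = 0 - 1/2 * -2 = 1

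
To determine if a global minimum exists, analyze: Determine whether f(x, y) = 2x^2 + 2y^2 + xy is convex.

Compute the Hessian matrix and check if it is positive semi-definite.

f(x,y) = 2x^2 + 2y^2 + xy
Hessian H = [[4, 1], [1, 4]]
trace(H) = 8, det(H) = 15
Eigenvalues: (8 +/- sqrt(4)) / 2 = 5, 3
Since both eigenvalues > 0, f is convex.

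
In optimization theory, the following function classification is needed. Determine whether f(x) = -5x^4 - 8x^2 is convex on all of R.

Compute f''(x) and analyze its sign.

f(x) = -5x^4 - 8x^2
f'(x) = -20x^3 + -16x
f''(x) = -60x^2 + -16
f''(x) = -60x^2 + -16 <= -16 < 0 for all x
Therefore, f is concave on R.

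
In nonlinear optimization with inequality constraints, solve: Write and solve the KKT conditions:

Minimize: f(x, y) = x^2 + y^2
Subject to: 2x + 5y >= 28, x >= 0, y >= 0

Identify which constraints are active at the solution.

KKT conditions for min x^2 + y^2 s.t. 2x + 5y >= 28, x >= 0, y >= 0:
Stationarity: 2x = mu*2 + mu_x, 2y = mu*5 + mu_y, with mu, mu_x, mu_y >= 0
Complementary slackness: mu*(2x + 5y - 28) = 0, mu_x*x = 0, mu_y*y = 0
(0, 0) is infeasible (2*0 + 5*0 < 28), so if mu = 0 stationarity would force x = mu_x/2 >= 0, y = mu_y/2 >= 0 with mu_x*x = mu_y*y = 0, i.e. x = y = 0: contradiction. Hence mu > 0 and 2x + 5y = 28 is active.
Try x > 0, y > 0 (so mu_x = mu_y = 0): x = 2*mu/2, y = 5*mu/2
Substitute: 2*(2*mu/2) + 5*(5*mu/2) = 28
  mu*29/2 = 28 => mu = 56/29
x* = 56/29 > 0, y* = 140/29 > 0, consistent with mu_x = mu_y = 0.
f is convex and the constraints are linear, so this KKT point is the global minimum.
f* = 784/29
Active constraints: 2x + 5y >= 28 (holds with equality, mu = 56/29 > 0); x >= 0 and y >= 0 are inactive (mu_x = mu_y = 0).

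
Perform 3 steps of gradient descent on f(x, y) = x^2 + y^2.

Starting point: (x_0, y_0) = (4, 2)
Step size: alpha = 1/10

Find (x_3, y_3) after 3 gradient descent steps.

f(x,y) = x^2 + y^2
grad_x = 2x + 0y, grad_y = 2y + 0x
Step 1: grad = (8, 4), (16/5, 8/5)
Step 2: grad = (32/5, 16/5), (64/25, 32/25)
Step 3: grad = (128/25, 64/25), (256/125, 128/125)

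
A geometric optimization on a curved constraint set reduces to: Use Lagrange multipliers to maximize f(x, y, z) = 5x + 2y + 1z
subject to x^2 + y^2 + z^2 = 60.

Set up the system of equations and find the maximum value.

Lagrange conditions: 5 = 2*lambda*x, 2 = 2*lambda*y, 1 = 2*lambda*z
So x:5 = y:2 = z:1, i.e. x = 5t, y = 2t, z = 1t
Constraint: t^2*(5^2 + 2^2 + 1^2) = 60
  t^2 * 30 = 60  =>  t = sqrt(2)
Maximum = 5*5t + 2*2t + 1*1t = 30*sqrt(2) = sqrt(1800)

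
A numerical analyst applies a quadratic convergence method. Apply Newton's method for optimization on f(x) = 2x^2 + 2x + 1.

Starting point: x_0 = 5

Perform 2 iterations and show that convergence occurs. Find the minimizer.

f(x) = 2x^2 + 2x + 1, f'(x) = 4x + (2), f''(x) = 4
Step 1: f'(5) = 22, x_1 = 5 - 22/4 = -1/2
Step 2: f'(-1/2) = 0, x_2 = -1/2 (converged)
Newton's method converges in 1 step for quadratics.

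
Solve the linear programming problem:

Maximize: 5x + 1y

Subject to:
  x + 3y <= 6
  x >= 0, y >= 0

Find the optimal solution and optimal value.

The feasible region has vertices at [(0, 0), (6, 0), (0, 2)].
Checking objective 5x + 1y at each vertex:
  (0, 0): 5*0 + 1*0 = 0
  (6, 0): 5*6 + 1*0 = 30
  (0, 2): 5*0 + 1*2 = 2
Maximum is 30 at (6, 0).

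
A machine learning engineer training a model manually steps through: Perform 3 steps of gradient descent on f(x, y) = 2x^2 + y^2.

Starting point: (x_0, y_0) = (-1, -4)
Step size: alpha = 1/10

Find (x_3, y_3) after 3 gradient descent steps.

f(x,y) = 2x^2 + y^2
grad_x = 4x + 0y, grad_y = 2y + 0x
Step 1: grad = (-4, -8), (-3/5, -16/5)
Step 2: grad = (-12/5, -32/5), (-9/25, -64/25)
Step 3: grad = (-36/25, -128/25), (-27/125, -256/125)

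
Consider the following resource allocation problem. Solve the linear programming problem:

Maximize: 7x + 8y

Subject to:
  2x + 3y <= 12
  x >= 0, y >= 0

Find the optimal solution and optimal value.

The feasible region has vertices at [(0, 0), (6, 0), (0, 4)].
Checking objective 7x + 8y at each vertex:
  (0, 0): 7*0 + 8*0 = 0
  (6, 0): 7*6 + 8*0 = 42
  (0, 4): 7*0 + 8*4 = 32
Maximum is 42 at (6, 0).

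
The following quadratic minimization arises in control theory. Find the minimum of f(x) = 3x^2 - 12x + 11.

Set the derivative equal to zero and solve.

f(x) = 3x^2 - 12x + 11
f'(x) = 6x + (-12) = 0
x = 12/6 = 2
f(2) = -1
Since f''(x) = 6 > 0, this is a minimum.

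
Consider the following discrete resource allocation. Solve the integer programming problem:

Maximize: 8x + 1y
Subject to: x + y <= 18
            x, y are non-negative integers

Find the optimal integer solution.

Objective: 8x + 1y, constraint: x + y <= 18
Coefficient of x is 8 >= coefficient of y is 1, so allocate the entire budget to x.
Optimal: x = 18, y = 0, value = 144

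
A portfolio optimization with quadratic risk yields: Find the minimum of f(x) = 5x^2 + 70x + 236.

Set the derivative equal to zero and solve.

f(x) = 5x^2 + 70x + 236
f'(x) = 10x + (70) = 0
x = -70/10 = -7
f(-7) = -9
Since f''(x) = 10 > 0, this is a minimum.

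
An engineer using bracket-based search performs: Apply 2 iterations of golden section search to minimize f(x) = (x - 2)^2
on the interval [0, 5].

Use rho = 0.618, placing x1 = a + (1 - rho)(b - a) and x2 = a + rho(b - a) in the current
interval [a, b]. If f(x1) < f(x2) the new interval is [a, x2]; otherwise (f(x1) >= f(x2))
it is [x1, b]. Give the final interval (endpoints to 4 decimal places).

Golden section search for min of f(x) = (x - 2)^2 on [0, 5].
Each step: x1 = a + (1 - rho)(b - a), x2 = a + rho(b - a); if f(x1) < f(x2) keep [a, x2], otherwise keep [x1, b].
Step 1: [0.0000, 5.0000], x1=1.9100 (f=0.0081), x2=3.0900 (f=1.1881); f(x1) < f(x2) => keep [0.0000, 3.0900]
Step 2: [0.0000, 3.0900], x1=1.1804 (f=0.6718), x2=1.9096 (f=0.0082); f(x1) > f(x2) => keep [1.1804, 3.0900]
Final interval: [1.1804, 3.0900]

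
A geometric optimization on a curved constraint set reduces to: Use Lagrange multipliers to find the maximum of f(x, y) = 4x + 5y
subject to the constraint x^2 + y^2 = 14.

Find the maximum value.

Set up Lagrange conditions: grad f = lambda * grad g
  4 = 2*lambda*x
  5 = 2*lambda*y
From these: x/y = 4/5, so x = 4t, y = 5t for some t.
Substitute into constraint: (4t)^2 + (5t)^2 = 14
  t^2 * 41 = 14
  t = sqrt(14/41)
Maximum = 4*x + 5*y = (4^2 + 5^2)*t = 41 * sqrt(14/41) = sqrt(574)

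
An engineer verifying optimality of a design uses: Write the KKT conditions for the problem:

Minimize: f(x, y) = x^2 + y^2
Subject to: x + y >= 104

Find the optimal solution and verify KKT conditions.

KKT conditions for min x^2 + y^2 s.t. x + y >= 104:
Stationarity: 2x = mu, 2y = mu
So x = y = mu/2.
Complementary slackness: mu*(x + y - 104) = 0
Primal feasibility: x + y >= 104; dual feasibility: mu >= 0
If mu = 0 then x = y = 0, but 0 + 0 < 104 is infeasible, so the constraint is active.
Constraint active: x + y = 2*(mu/2) = 104 => mu = 104
x = y = 52, f = 5408
Verify: stationarity 2*52 = 104 = mu; primal 52 + 52 = 104 >= 104; dual mu = 104 >= 0; complementary slackness 104*(104 - 104) = 0. All KKT conditions hold.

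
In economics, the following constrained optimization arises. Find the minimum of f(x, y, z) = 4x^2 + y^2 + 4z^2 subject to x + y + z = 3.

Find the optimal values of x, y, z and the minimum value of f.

Using Lagrange multipliers on f = 4x^2 + y^2 + 4z^2 with constraint x + y + z = 3:
Conditions: 2*4*x = lambda, 2*1*y = lambda, 2*4*z = lambda
So x = lambda/8, y = lambda/2, z = lambda/8
Substituting into constraint: lambda * (3/4) = 3
lambda = 4
x = 1/2, y = 2, z = 1/2
Minimum value = 6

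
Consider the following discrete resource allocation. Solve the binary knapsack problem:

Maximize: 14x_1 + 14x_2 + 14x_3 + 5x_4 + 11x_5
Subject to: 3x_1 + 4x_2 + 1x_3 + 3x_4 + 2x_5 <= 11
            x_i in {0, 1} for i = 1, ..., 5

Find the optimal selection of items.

Items: item 1 (v=14, w=3), item 2 (v=14, w=4), item 3 (v=14, w=1), item 4 (v=5, w=3), item 5 (v=11, w=2)
Capacity: 11
Checking all 32 subsets (w = total weight, v = total value):
  {}: w = 0, v = 0
  {1}: w = 3, v = 14
  {2}: w = 4, v = 14
  {3}: w = 1, v = 14
  {4}: w = 3, v = 5
  {5}: w = 2, v = 11
  {1, 2}: w = 7, v = 28
  {1, 3}: w = 4, v = 28
  {1, 4}: w = 6, v = 19
  {1, 5}: w = 5, v = 25
  {2, 3}: w = 5, v = 28
  {2, 4}: w = 7, v = 19
  {2, 5}: w = 6, v = 25
  {3, 4}: w = 4, v = 19
  {3, 5}: w = 3, v = 25
  {4, 5}: w = 5, v = 16
  {1, 2, 3}: w = 8, v = 42
  {1, 2, 4}: w = 10, v = 33
  {1, 2, 5}: w = 9, v = 39
  {1, 3, 4}: w = 7, v = 33
  {1, 3, 5}: w = 6, v = 39
  {1, 4, 5}: w = 8, v = 30
  {2, 3, 4}: w = 8, v = 33
  {2, 3, 5}: w = 7, v = 39
  {2, 4, 5}: w = 9, v = 30
  {3, 4, 5}: w = 6, v = 30
  {1, 2, 3, 4}: w = 11, v = 47
  {1, 2, 3, 5}: w = 10, v = 53
  {1, 2, 4, 5}: w = 12 > 11, infeasible
  {1, 3, 4, 5}: w = 9, v = 44
  {2, 3, 4, 5}: w = 10, v = 44
  {1, 2, 3, 4, 5}: w = 13 > 11, infeasible
Best feasible subset: items [1, 2, 3, 5]
Total weight: 10 <= 11, total value: 53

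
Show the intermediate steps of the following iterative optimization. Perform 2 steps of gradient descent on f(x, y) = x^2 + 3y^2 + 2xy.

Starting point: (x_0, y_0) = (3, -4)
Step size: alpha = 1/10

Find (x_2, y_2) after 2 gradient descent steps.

f(x,y) = x^2 + 3y^2 + 2xy
grad_x = 2x + 2y, grad_y = 6y + 2x
Step 1: grad = (-2, -18), (16/5, -11/5)
Step 2: grad = (2, -34/5), (3, -38/25)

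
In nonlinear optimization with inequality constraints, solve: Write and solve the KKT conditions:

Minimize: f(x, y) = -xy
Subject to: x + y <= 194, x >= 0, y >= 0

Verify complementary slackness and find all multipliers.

Problem: min -xy s.t. x + y <= 194 (multiplier lambda), x >= 0 (mu_x), y >= 0 (mu_y)
KKT stationarity: -y + lambda - mu_x = 0, -x + lambda - mu_y = 0, with lambda, mu_x, mu_y >= 0
Complementary slackness: lambda*(x + y - 194) = 0, mu_x*x = 0, mu_y*y = 0
If lambda = 0: y = -mu_x <= 0 and x = -mu_y <= 0 force x = y = 0 with f = 0; but x = y = 97 is feasible with f = -9409 < 0, so this is not the minimum. Hence lambda > 0 and x + y = 194.
Try x > 0, y > 0 (so mu_x = mu_y = 0): y = lambda, x = lambda => x = y = lambda
x + y = 194 => 2*lambda = 194 => lambda = 97
x* = y* = 97 > 0, consistent with mu_x = mu_y = 0.
(Any feasible point with x = 0 or y = 0 has f = 0 > -9409, so the minimum is not on those boundaries.)
min(-xy) = -9409 (i.e. max xy = 9409)
Multipliers: lambda = 97, mu_x = 0, mu_y = 0
Complementary slackness: lambda*(x + y - 194) = 97*(97 + 97 - 194) = 0, mu_x*x = 0*97 = 0, mu_y*y = 0*97 = 0. Satisfied.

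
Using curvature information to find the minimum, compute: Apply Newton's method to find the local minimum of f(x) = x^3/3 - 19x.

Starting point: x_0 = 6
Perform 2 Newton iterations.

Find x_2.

f(x) = x^3/3 - 19x
f'(x) = x^2 - 19, f''(x) = 2x
Newton update: x_{n+1} = x_n - (x_n^2 - 19)/(2*x_n)
Step 1: x_0 = 6, f'=17, f''=12, x_1 = 55/12
Step 2: x_1 = 55/12, f'=289/144, f''=55/6, x_2 = 5761/1320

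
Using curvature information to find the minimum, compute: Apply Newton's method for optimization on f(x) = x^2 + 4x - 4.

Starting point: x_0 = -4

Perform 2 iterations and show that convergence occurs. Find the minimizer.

f(x) = x^2 + 4x - 4, f'(x) = 2x + (4), f''(x) = 2
Step 1: f'(-4) = -4, x_1 = -4 - -4/2 = -2
Step 2: f'(-2) = 0, x_2 = -2 (converged)
Newton's method converges in 1 step for quadratics.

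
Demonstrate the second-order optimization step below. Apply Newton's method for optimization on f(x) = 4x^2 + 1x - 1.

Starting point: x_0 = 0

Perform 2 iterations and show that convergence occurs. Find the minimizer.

f(x) = 4x^2 + 1x - 1, f'(x) = 8x + (1), f''(x) = 8
Step 1: f'(0) = 1, x_1 = 0 - 1/8 = -1/8
Step 2: f'(-1/8) = 0, x_2 = -1/8 (converged)
Newton's method converges in 1 step for quadratics.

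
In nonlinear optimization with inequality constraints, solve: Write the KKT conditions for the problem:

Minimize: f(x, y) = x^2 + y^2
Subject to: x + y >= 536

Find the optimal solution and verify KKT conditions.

KKT conditions for min x^2 + y^2 s.t. x + y >= 536:
Stationarity: 2x = mu, 2y = mu
So x = y = mu/2.
Complementary slackness: mu*(x + y - 536) = 0
Primal feasibility: x + y >= 536; dual feasibility: mu >= 0
If mu = 0 then x = y = 0, but 0 + 0 < 536 is infeasible, so the constraint is active.
Constraint active: x + y = 2*(mu/2) = 536 => mu = 536
x = y = 268, f = 143648
Verify: stationarity 2*268 = 536 = mu; primal 268 + 268 = 536 >= 536; dual mu = 536 >= 0; complementary slackness 536*(536 - 536) = 0. All KKT conditions hold.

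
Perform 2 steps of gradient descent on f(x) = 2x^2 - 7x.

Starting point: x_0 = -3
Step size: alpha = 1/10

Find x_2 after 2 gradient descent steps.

f(x) = 2x^2 - 7x, f'(x) = 4x + (-7)
Step 1: f'(-3) = -19, x_1 = -3 - 1/10 * -19 = -11/10
Step 2: f'(-11/10) = -57/5, x_2 = -11/10 - 1/10 * -57/5 = 1/25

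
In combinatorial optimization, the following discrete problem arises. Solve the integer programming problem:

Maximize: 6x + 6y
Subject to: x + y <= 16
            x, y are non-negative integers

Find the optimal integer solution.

Objective: 6x + 6y, constraint: x + y <= 16
Coefficient of x is 6 >= coefficient of y is 6, so allocate the entire budget to x.
Optimal: x = 16, y = 0, value = 96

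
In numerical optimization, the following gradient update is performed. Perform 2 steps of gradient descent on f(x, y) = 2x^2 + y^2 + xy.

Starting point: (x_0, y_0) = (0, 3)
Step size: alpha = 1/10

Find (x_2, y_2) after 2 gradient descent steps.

f(x,y) = 2x^2 + y^2 + xy
grad_x = 4x + 1y, grad_y = 2y + 1x
Step 1: grad = (3, 6), (-3/10, 12/5)
Step 2: grad = (6/5, 9/2), (-21/50, 39/20)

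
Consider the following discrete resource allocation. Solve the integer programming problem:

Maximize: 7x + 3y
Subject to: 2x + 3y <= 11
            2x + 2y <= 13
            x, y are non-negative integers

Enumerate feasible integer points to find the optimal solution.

Constraint 1: 2x + 3y <= 11
Constraint 2: 2x + 2y <= 13
Feasible x range (need y >= 0): 0 <= x <= min(11/2, 13/2) => x in {0, ..., 5}.
Enumerate feasible integer points row by row (the coefficient of y is 3 > 0, so for each x the largest feasible y gives the best value):
  x = 0: y <= min((11 - 2*0)/3, (13 - 2*0)/2) => y in {0, ..., 3}; best 7*0 + 3*3 = 9
  x = 1: y <= min((11 - 2*1)/3, (13 - 2*1)/2) => y in {0, ..., 3}; best 7*1 + 3*3 = 16
  x = 2: y <= min((11 - 2*2)/3, (13 - 2*2)/2) => y in {0, ..., 2}; best 7*2 + 3*2 = 20
  x = 3: y <= min((11 - 2*3)/3, (13 - 2*3)/2) => y in {0, ..., 1}; best 7*3 + 3*1 = 24
  x = 4: y <= min((11 - 2*4)/3, (13 - 2*4)/2) => y in {0, ..., 1}; best 7*4 + 3*1 = 31
  x = 5: y <= min((11 - 2*5)/3, (13 - 2*5)/2) => y in {0}; best 7*5 + 3*0 = 35
The maximum 7x + 3y = 35 is achieved at x = 5, y = 0.
Check: 2*5 + 3*0 = 10 <= 11 and 2*5 + 2*0 = 10 <= 13.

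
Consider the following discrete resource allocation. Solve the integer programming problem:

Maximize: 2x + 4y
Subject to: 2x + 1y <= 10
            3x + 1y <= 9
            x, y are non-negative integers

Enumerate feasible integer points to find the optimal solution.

Constraint 1: 2x + 1y <= 10
Constraint 2: 3x + 1y <= 9
Feasible x range (need y >= 0): 0 <= x <= min(10/2, 9/3) => x in {0, ..., 3}.
Enumerate feasible integer points row by row (the coefficient of y is 4 > 0, so for each x the largest feasible y gives the best value):
  x = 0: y <= min((10 - 2*0)/1, (9 - 3*0)/1) => y in {0, ..., 9}; best 2*0 + 4*9 = 36
  x = 1: y <= min((10 - 2*1)/1, (9 - 3*1)/1) => y in {0, ..., 6}; best 2*1 + 4*6 = 26
  x = 2: y <= min((10 - 2*2)/1, (9 - 3*2)/1) => y in {0, ..., 3}; best 2*2 + 4*3 = 16
  x = 3: y <= min((10 - 2*3)/1, (9 - 3*3)/1) => y in {0}; best 2*3 + 4*0 = 6
The maximum 2x + 4y = 36 is achieved at x = 0, y = 9.
Check: 2*0 + 1*9 = 9 <= 10 and 3*0 + 1*9 = 9 <= 9.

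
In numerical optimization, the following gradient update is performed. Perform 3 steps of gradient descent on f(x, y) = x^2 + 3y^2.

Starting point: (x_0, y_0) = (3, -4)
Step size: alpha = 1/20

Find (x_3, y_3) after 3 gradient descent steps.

f(x,y) = x^2 + 3y^2
grad_x = 2x + 0y, grad_y = 6y + 0x
Step 1: grad = (6, -24), (27/10, -14/5)
Step 2: grad = (27/5, -84/5), (243/100, -49/25)
Step 3: grad = (243/50, -294/25), (2187/1000, -343/250)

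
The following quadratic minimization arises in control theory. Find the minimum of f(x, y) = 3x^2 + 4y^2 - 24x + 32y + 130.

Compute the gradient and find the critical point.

f(x,y) = 3x^2 + 4y^2 - 24x + 32y + 130
df/dx = 6x + (-24) = 0  =>  x = 4
df/dy = 8y + (32) = 0  =>  y = -4
f(4, -4) = 3*(4)^2 + 4*(-4)^2 + -24*(4) + 32*(-4) + 130 = 18
Hessian is diagonal with entries 6, 8 > 0, so this is a minimum.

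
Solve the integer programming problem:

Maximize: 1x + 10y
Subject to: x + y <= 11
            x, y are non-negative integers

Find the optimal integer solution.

Objective: 1x + 10y, constraint: x + y <= 11
Coefficient of y is 10 > coefficient of x is 1, so allocate the entire budget to y.
Optimal: x = 0, y = 11, value = 110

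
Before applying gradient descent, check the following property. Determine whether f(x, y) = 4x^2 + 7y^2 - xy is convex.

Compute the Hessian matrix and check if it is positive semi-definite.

f(x,y) = 4x^2 + 7y^2 - xy
Hessian H = [[8, -1], [-1, 14]]
trace(H) = 22, det(H) = 111
Eigenvalues: (22 +/- sqrt(40)) / 2 = 14.16, 7.838
Since both eigenvalues > 0, f is convex.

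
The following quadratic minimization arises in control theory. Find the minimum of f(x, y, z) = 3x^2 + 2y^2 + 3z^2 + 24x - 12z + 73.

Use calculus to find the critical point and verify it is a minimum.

f(x,y,z) = 3x^2 + 2y^2 + 3z^2 + 24x - 12z + 73
df/dx = 6x + (24) = 0 => x = -4
df/dy = 4y + (0) = 0 => y = 0
df/dz = 6z + (-12) = 0 => z = 2
f(-4,0,2) = 3*(-4)^2 + 2*(0)^2 + 3*(2)^2 + 24*(-4) + -12*(2) + 73 = 13
Hessian is diagonal with entries 6, 4, 6 > 0, confirmed minimum.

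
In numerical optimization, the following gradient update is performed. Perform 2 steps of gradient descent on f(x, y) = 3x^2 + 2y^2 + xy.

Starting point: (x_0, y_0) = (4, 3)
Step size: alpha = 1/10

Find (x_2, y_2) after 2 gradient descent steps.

f(x,y) = 3x^2 + 2y^2 + xy
grad_x = 6x + 1y, grad_y = 4y + 1x
Step 1: grad = (27, 16), (13/10, 7/5)
Step 2: grad = (46/5, 69/10), (19/50, 71/100)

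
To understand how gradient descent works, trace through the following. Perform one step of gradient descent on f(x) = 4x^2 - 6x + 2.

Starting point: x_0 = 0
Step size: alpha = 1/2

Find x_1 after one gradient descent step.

f(x) = 4x^2 - 6x + 2
f'(x) = 8x - 6
f'(0) = 8*0 + (-6) = -6
x_1 = x_0 - alpha * f'(x_0) = 0 - 1/2 * -6 = 3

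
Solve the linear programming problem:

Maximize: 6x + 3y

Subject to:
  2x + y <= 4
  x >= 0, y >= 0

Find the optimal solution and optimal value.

The feasible region has vertices at [(0, 0), (2, 0), (0, 4)].
Checking objective 6x + 3y at each vertex:
  (0, 0): 6*0 + 3*0 = 0
  (2, 0): 6*2 + 3*0 = 12
  (0, 4): 6*0 + 3*4 = 12
Maximum is 12 at (2, 0).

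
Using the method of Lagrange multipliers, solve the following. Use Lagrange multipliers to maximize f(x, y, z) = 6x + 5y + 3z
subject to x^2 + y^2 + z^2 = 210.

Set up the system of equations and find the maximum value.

Lagrange conditions: 6 = 2*lambda*x, 5 = 2*lambda*y, 3 = 2*lambda*z
So x:6 = y:5 = z:3, i.e. x = 6t, y = 5t, z = 3t
Constraint: t^2*(6^2 + 5^2 + 3^2) = 210
  t^2 * 70 = 210  =>  t = sqrt(3)
Maximum = 6*6t + 5*5t + 3*3t = 70*sqrt(3) = sqrt(14700)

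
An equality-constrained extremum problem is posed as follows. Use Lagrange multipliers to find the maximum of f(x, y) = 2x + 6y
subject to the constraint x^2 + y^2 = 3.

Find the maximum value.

Set up Lagrange conditions: grad f = lambda * grad g
  2 = 2*lambda*x
  6 = 2*lambda*y
From these: x/y = 2/6, so x = 2t, y = 6t for some t.
Substitute into constraint: (2t)^2 + (6t)^2 = 3
  t^2 * 40 = 3
  t = sqrt(3/40)
Maximum = 2*x + 6*y = (2^2 + 6^2)*t = 40 * sqrt(3/40) = sqrt(120)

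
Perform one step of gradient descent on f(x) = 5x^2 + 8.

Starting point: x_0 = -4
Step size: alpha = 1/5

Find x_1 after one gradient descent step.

f(x) = 5x^2 + 8
f'(x) = 10x + 0
f'(-4) = 10*-4 + (0) = -40
x_1 = x_0 - alpha * f'(x_0) = -4 - 1/5 * -40 = 4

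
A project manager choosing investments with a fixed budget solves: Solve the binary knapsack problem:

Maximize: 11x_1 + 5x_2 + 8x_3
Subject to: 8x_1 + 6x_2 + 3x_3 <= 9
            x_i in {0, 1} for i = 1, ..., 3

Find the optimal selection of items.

Items: item 1 (v=11, w=8), item 2 (v=5, w=6), item 3 (v=8, w=3)
Capacity: 9
Checking all 8 subsets (w = total weight, v = total value):
  {}: w = 0, v = 0
  {1}: w = 8, v = 11
  {2}: w = 6, v = 5
  {3}: w = 3, v = 8
  {1, 2}: w = 14 > 9, infeasible
  {1, 3}: w = 11 > 9, infeasible
  {2, 3}: w = 9, v = 13
  {1, 2, 3}: w = 17 > 9, infeasible
Best feasible subset: items [2, 3]
Total weight: 9 <= 9, total value: 13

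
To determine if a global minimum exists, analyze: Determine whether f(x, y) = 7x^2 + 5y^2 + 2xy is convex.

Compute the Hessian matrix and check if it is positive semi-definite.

f(x,y) = 7x^2 + 5y^2 + 2xy
Hessian H = [[14, 2], [2, 10]]
trace(H) = 24, det(H) = 136
Eigenvalues: (24 +/- sqrt(32)) / 2 = 14.83, 9.172
Since both eigenvalues > 0, f is convex.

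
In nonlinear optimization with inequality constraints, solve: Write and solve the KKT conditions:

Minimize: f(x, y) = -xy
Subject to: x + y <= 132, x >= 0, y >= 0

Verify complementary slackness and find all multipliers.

Problem: min -xy s.t. x + y <= 132 (multiplier lambda), x >= 0 (mu_x), y >= 0 (mu_y)
KKT stationarity: -y + lambda - mu_x = 0, -x + lambda - mu_y = 0, with lambda, mu_x, mu_y >= 0
Complementary slackness: lambda*(x + y - 132) = 0, mu_x*x = 0, mu_y*y = 0
If lambda = 0: y = -mu_x <= 0 and x = -mu_y <= 0 force x = y = 0 with f = 0; but x = y = 66 is feasible with f = -4356 < 0, so this is not the minimum. Hence lambda > 0 and x + y = 132.
Try x > 0, y > 0 (so mu_x = mu_y = 0): y = lambda, x = lambda => x = y = lambda
x + y = 132 => 2*lambda = 132 => lambda = 66
x* = y* = 66 > 0, consistent with mu_x = mu_y = 0.
(Any feasible point with x = 0 or y = 0 has f = 0 > -4356, so the minimum is not on those boundaries.)
min(-xy) = -4356 (i.e. max xy = 4356)
Multipliers: lambda = 66, mu_x = 0, mu_y = 0
Complementary slackness: lambda*(x + y - 132) = 66*(66 + 66 - 132) = 0, mu_x*x = 0*66 = 0, mu_y*y = 0*66 = 0. Satisfied.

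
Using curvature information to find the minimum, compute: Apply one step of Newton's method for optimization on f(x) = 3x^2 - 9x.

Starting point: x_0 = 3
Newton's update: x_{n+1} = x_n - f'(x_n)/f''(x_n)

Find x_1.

f(x) = 3x^2 - 9x
f'(x) = 6x + (-9), f''(x) = 6
Newton step: x_1 = x_0 - f'(x_0)/f''(x_0)
f'(3) = 9
x_1 = 3 - 9/6 = 3/2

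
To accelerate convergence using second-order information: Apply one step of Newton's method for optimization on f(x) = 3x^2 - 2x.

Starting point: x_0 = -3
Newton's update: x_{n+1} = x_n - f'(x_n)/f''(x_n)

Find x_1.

f(x) = 3x^2 - 2x
f'(x) = 6x + (-2), f''(x) = 6
Newton step: x_1 = x_0 - f'(x_0)/f''(x_0)
f'(-3) = -20
x_1 = -3 - -20/6 = 1/3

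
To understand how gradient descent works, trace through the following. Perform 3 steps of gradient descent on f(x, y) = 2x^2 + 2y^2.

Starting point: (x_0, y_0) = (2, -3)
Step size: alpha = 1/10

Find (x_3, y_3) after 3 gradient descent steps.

f(x,y) = 2x^2 + 2y^2
grad_x = 4x + 0y, grad_y = 4y + 0x
Step 1: grad = (8, -12), (6/5, -9/5)
Step 2: grad = (24/5, -36/5), (18/25, -27/25)
Step 3: grad = (72/25, -108/25), (54/125, -81/125)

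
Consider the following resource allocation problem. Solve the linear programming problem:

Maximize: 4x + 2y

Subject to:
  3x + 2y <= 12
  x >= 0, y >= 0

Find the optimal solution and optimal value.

The feasible region has vertices at [(0, 0), (4, 0), (0, 6)].
Checking objective 4x + 2y at each vertex:
  (0, 0): 4*0 + 2*0 = 0
  (4, 0): 4*4 + 2*0 = 16
  (0, 6): 4*0 + 2*6 = 12
Maximum is 16 at (4, 0).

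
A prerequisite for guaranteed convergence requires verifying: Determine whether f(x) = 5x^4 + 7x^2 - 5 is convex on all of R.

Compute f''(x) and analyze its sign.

f(x) = 5x^4 + 7x^2 - 5
f'(x) = 20x^3 + 14x
f''(x) = 60x^2 + 14
f''(x) = 60x^2 + 14 >= 14 > 0 for all x
Therefore, f is convex on R.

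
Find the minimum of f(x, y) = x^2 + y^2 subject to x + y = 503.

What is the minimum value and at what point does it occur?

Substitute y = 503 - x into f(x,y) = x^2 + y^2:
g(x) = x^2 + (503 - x)^2 = 2x^2 - 1006x + 253009
g'(x) = 4x - 1006 = 0  =>  x = 503/2
y = 503 - 503/2 = 503/2
Minimum value = (503/2)^2 + (503/2)^2 = 253009/2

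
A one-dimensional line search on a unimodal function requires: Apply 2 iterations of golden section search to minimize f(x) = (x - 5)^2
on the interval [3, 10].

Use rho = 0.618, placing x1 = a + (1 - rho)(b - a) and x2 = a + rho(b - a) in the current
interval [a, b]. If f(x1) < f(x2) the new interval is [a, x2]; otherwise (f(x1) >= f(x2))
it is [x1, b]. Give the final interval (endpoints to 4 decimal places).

Golden section search for min of f(x) = (x - 5)^2 on [3, 10].
Each step: x1 = a + (1 - rho)(b - a), x2 = a + rho(b - a); if f(x1) < f(x2) keep [a, x2], otherwise keep [x1, b].
Step 1: [3.0000, 10.0000], x1=5.6740 (f=0.4543), x2=7.3260 (f=5.4103); f(x1) < f(x2) => keep [3.0000, 7.3260]
Step 2: [3.0000, 7.3260], x1=4.6525 (f=0.1207), x2=5.6735 (f=0.4536); f(x1) < f(x2) => keep [3.0000, 5.6735]
Final interval: [3.0000, 5.6735]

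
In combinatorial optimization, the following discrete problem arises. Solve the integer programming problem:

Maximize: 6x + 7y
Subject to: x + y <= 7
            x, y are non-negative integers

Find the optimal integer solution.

Objective: 6x + 7y, constraint: x + y <= 7
Coefficient of y is 7 > coefficient of x is 6, so allocate the entire budget to y.
Optimal: x = 0, y = 7, value = 49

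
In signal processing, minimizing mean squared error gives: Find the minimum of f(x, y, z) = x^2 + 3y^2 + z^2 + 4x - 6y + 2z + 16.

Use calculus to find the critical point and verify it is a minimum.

f(x,y,z) = x^2 + 3y^2 + z^2 + 4x - 6y + 2z + 16
df/dx = 2x + (4) = 0 => x = -2
df/dy = 6y + (-6) = 0 => y = 1
df/dz = 2z + (2) = 0 => z = -1
f(-2,1,-1) = 1*(-2)^2 + 3*(1)^2 + 1*(-1)^2 + 4*(-2) + -6*(1) + 2*(-1) + 16 = 8
Hessian is diagonal with entries 2, 6, 2 > 0, confirmed minimum.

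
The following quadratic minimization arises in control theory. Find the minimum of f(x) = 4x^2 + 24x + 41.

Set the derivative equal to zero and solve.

f(x) = 4x^2 + 24x + 41
f'(x) = 8x + (24) = 0
x = -24/8 = -3
f(-3) = 5
Since f''(x) = 8 > 0, this is a minimum.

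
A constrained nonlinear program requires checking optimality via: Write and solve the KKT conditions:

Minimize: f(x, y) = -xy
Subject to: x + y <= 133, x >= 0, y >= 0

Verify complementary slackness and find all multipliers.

Problem: min -xy s.t. x + y <= 133 (multiplier lambda), x >= 0 (mu_x), y >= 0 (mu_y)
KKT stationarity: -y + lambda - mu_x = 0, -x + lambda - mu_y = 0, with lambda, mu_x, mu_y >= 0
Complementary slackness: lambda*(x + y - 133) = 0, mu_x*x = 0, mu_y*y = 0
If lambda = 0: y = -mu_x <= 0 and x = -mu_y <= 0 force x = y = 0 with f = 0; but x = y = 133/2 is feasible with f = -17689/4 < 0, so this is not the minimum. Hence lambda > 0 and x + y = 133.
Try x > 0, y > 0 (so mu_x = mu_y = 0): y = lambda, x = lambda => x = y = lambda
x + y = 133 => 2*lambda = 133 => lambda = 133/2
x* = y* = 133/2 > 0, consistent with mu_x = mu_y = 0.
(Any feasible point with x = 0 or y = 0 has f = 0 > -17689/4, so the minimum is not on those boundaries.)
min(-xy) = -17689/4 (i.e. max xy = 17689/4)
Multipliers: lambda = 133/2, mu_x = 0, mu_y = 0
Complementary slackness: lambda*(x + y - 133) = 133/2*(133/2 + 133/2 - 133) = 0, mu_x*x = 0*133/2 = 0, mu_y*y = 0*133/2 = 0. Satisfied.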